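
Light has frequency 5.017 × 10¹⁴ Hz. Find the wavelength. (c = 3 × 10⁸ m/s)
λ = c/f = 598 nm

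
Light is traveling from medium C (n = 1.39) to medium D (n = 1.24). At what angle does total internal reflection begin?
θc = arcsin(n₂/n₁) = 63.14°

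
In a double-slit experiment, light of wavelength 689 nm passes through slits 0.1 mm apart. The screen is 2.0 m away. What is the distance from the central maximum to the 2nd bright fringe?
y = mλL/d = 27.56 mm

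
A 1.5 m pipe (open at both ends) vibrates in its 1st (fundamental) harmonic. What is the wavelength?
λₙ = 2L/n = 3 m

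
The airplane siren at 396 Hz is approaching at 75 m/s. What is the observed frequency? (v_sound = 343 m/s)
f_obs = f·v/(v − v_s) = 506.8 Hz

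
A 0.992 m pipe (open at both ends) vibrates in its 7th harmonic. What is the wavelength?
λₙ = 2L/n = 0.2834 m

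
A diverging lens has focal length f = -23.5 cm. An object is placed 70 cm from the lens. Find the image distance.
1/di = 1/f − 1/do → di = -17.59 cm (virtual image)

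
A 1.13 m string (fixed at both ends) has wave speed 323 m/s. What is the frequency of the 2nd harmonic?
fₙ = nv/(2L) = 285.8 Hz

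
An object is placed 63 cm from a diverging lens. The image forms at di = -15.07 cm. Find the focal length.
1/f = 1/do + 1/di → f = -19.81 cm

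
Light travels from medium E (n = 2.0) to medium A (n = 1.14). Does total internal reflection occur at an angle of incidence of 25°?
θc = arcsin(n₂/n₁) = 34.75°; 25° < θc, so no — the ray refracts.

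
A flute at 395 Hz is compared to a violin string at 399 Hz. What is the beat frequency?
4 Hz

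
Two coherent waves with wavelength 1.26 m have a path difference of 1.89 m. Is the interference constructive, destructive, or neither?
destructive — path difference = 1.5λ, an odd multiple of λ/2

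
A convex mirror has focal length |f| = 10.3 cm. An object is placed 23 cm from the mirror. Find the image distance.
f = −10.3 cm (convex); 1/di = 1/f − 1/do → di = -7.114 cm (virtual image, behind mirror)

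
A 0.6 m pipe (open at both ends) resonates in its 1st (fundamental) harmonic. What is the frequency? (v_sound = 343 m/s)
fₙ = nv/(2L) = 285.8 Hz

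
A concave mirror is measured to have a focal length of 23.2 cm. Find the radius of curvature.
R = 2|f| = 46.4 cm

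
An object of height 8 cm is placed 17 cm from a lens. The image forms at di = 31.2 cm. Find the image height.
hi = (-di/do) × ho = -14.68 cm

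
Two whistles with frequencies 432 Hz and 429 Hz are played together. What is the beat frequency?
3 Hz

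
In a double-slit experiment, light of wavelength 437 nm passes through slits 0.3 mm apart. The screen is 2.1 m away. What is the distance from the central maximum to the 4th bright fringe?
y = mλL/d = 12.24 mm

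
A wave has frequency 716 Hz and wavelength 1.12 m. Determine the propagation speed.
v = fλ = 801.9 m/s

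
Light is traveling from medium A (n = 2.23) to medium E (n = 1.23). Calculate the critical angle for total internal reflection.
θc = arcsin(n₂/n₁) = 33.47°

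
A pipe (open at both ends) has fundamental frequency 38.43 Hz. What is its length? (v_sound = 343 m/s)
L = v/(2f₁) = 4.463 m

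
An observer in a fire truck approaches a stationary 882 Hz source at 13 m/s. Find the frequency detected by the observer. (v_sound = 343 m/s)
f_obs = f·(v + v_o)/v = 915.4 Hz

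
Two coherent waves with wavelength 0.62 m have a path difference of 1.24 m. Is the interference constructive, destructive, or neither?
constructive — path difference = 2λ, a whole number of wavelengths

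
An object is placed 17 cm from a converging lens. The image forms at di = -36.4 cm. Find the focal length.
1/f = 1/do + 1/di → f = 31.9 cm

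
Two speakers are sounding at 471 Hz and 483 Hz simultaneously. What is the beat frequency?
12 Hz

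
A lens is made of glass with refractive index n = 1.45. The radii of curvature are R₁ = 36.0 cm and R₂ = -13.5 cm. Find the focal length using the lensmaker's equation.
1/f = (n − 1)(1/R₁ − 1/R₂) → f = 21.82 cm (converging lens)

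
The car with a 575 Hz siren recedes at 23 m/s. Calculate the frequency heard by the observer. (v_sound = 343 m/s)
f_obs = f·v/(v + v_s) = 538.9 Hz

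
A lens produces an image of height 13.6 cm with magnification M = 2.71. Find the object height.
ho = |hi|/|M| = 5.018 cm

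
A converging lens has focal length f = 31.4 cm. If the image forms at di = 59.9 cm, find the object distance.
1/do = 1/f − 1/di → do = 66 cm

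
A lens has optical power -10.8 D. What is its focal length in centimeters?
f = 1/P = -9.259 cm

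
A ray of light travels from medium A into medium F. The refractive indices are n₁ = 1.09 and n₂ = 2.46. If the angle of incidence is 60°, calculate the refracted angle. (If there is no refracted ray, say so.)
sin θ₂ = (n₁/n₂)·sin θ₁ = 0.3837 → θ₂ = 22.56°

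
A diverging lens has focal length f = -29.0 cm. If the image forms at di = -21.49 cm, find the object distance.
1/do = 1/f − 1/di → do = 82.98 cm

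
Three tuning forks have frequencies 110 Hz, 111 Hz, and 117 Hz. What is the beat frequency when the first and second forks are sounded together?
1 Hz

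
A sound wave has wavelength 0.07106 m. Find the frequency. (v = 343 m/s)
f = v/λ = 4827 Hz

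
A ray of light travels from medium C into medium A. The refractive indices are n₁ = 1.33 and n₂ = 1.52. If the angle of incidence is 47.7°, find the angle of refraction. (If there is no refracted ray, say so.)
sin θ₂ = (n₁/n₂)·sin θ₁ = 0.6472 → θ₂ = 40.33°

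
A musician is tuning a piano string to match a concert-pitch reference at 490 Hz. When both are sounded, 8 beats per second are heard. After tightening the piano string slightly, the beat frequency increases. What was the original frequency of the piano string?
498 Hz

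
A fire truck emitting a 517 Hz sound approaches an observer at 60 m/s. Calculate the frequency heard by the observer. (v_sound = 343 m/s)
f_obs = f·v/(v − v_s) = 626.6 Hz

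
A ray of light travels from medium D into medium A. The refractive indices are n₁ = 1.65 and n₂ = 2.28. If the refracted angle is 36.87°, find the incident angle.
sin θ₁ = (n₂/n₁)·sin θ₂ → θ₁ = 56.01°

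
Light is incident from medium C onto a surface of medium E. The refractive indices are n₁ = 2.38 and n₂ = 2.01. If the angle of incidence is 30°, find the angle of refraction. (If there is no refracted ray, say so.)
sin θ₂ = (n₁/n₂)·sin θ₁ = 0.592 → θ₂ = 36.3°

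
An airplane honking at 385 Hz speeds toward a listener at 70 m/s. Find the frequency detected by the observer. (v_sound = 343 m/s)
f_obs = f·v/(v − v_s) = 483.7 Hz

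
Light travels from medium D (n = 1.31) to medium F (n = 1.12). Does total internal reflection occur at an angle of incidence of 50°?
θc = arcsin(n₂/n₁) = 58.76°; 50° < θc, so no — the ray refracts.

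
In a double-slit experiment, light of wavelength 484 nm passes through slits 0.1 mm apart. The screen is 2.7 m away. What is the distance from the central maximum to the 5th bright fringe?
y = mλL/d = 65.34 mm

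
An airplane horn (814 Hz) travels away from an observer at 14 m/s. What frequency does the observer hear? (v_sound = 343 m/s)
f_obs = f·v/(v + v_s) = 782.1 Hz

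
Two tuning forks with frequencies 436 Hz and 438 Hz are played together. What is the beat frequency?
2 Hz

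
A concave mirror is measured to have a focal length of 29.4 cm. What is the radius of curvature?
R = 2|f| = 58.8 cm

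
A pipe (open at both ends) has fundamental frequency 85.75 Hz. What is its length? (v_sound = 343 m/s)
L = v/(2f₁) = 2 m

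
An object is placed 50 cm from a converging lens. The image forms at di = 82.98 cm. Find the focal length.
1/f = 1/do + 1/di → f = 31.2 cm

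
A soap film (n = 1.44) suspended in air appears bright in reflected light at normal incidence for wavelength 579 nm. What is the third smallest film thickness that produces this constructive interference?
2nt = (m − ½)λ with m = 3 → t = (m − ½)λ/(2n) = 502.6 nm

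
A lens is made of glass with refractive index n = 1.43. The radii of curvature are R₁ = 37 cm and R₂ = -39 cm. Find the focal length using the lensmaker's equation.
1/f = (n − 1)(1/R₁ − 1/R₂) → f = 44.16 cm (converging lens)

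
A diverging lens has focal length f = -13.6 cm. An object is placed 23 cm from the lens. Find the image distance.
1/di = 1/f − 1/do → di = -8.546 cm (virtual image)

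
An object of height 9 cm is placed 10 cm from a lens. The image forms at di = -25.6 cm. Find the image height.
hi = (-di/do) × ho = 23.04 cm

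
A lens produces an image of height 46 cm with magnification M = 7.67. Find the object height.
ho = |hi|/|M| = 5.997 cm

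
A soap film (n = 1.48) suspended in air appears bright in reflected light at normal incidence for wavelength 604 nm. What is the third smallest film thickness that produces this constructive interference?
2nt = (m − ½)λ with m = 3 → t = (m − ½)λ/(2n) = 510.1 nm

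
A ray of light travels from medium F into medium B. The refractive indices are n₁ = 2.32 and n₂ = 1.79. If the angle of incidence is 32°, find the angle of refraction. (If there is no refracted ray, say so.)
sin θ₂ = (n₁/n₂)·sin θ₁ = 0.6868 → θ₂ = 43.38°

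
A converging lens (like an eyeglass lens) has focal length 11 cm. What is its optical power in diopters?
P = 1/f = 9.091 D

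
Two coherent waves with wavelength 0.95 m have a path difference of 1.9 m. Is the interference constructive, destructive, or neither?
constructive — path difference = 2λ, a whole number of wavelengths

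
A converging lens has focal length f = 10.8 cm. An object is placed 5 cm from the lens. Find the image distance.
1/di = 1/f − 1/do → di = -9.31 cm (virtual image)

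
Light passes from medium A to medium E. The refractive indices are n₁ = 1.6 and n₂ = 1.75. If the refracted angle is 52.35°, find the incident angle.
sin θ₁ = (n₂/n₁)·sin θ₂ → θ₁ = 60°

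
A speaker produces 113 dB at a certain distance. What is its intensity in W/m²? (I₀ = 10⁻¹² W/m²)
I = I₀·10^(β/10) = 2.00 × 10⁻¹ W/m²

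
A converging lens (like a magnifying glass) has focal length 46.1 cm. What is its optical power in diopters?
P = 1/f = 2.169 D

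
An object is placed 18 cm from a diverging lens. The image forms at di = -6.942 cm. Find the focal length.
1/f = 1/do + 1/di → f = -11.3 cm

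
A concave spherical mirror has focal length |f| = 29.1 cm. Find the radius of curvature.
R = 2|f| = 58.2 cm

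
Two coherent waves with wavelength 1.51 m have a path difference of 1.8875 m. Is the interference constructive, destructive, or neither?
neither (partial) — path difference = 1.25λ, neither a whole number of wavelengths nor an odd multiple of λ/2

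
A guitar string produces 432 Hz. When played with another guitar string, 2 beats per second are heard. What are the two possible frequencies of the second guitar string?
f₂ = 432 ± 2 Hz → 434 Hz or 430 Hz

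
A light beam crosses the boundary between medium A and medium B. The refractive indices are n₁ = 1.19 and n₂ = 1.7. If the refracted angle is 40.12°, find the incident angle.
sin θ₁ = (n₂/n₁)·sin θ₂ → θ₁ = 67.01°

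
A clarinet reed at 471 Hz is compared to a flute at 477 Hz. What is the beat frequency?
6 Hz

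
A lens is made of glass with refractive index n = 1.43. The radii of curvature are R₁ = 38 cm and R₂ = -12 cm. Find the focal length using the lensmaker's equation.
1/f = (n − 1)(1/R₁ − 1/R₂) → f = 21.21 cm (converging lens)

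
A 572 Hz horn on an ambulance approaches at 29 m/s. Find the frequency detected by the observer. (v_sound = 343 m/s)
f_obs = f·v/(v − v_s) = 624.8 Hz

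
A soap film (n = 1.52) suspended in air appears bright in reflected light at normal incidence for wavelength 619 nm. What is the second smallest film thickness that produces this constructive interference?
2nt = (m − ½)λ with m = 2 → t = (m − ½)λ/(2n) = 305.4 nm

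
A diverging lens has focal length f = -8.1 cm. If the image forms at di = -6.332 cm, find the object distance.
1/do = 1/f − 1/di → do = 29.01 cm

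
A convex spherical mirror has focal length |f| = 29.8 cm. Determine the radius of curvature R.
R = 2|f| = 59.6 cm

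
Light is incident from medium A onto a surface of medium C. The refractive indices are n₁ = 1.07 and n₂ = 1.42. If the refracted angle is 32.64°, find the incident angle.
sin θ₁ = (n₂/n₁)·sin θ₂ → θ₁ = 45.71°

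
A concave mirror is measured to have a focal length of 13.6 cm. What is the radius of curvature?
R = 2|f| = 27.2 cm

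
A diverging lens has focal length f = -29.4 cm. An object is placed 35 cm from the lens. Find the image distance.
1/di = 1/f − 1/do → di = -15.98 cm (virtual image)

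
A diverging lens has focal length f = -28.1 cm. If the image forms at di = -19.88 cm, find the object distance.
1/do = 1/f − 1/di → do = 67.96 cm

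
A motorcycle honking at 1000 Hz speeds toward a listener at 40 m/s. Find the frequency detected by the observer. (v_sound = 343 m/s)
f_obs = f·v/(v − v_s) = 1132 Hz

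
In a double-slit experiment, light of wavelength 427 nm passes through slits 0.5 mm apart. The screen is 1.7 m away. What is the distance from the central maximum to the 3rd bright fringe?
y = mλL/d = 4.355 mm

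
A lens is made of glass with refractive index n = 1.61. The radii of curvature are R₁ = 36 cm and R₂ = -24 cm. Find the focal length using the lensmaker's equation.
1/f = (n − 1)(1/R₁ − 1/R₂) → f = 23.61 cm (converging lens)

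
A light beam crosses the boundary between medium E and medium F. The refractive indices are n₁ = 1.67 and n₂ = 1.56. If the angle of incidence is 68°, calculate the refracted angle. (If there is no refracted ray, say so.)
sin θ₂ = (n₁/n₂)·sin θ₁ = 0.9926 → θ₂ = 83.01°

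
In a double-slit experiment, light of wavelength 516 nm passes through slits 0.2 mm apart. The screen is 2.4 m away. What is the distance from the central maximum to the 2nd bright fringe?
y = mλL/d = 12.38 mm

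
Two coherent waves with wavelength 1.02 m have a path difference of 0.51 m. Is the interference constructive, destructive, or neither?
destructive — path difference = 0.5λ, an odd multiple of λ/2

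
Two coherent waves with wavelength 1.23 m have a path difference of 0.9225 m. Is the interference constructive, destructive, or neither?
neither (partial) — path difference = 0.75λ, neither a whole number of wavelengths nor an odd multiple of λ/2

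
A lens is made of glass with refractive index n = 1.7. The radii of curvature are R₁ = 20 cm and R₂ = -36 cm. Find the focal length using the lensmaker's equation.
1/f = (n − 1)(1/R₁ − 1/R₂) → f = 18.37 cm (converging lens)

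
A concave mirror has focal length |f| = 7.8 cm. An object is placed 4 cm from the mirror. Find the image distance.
f = +7.8 cm (concave); 1/di = 1/f − 1/do → di = -8.211 cm (virtual image, behind mirror)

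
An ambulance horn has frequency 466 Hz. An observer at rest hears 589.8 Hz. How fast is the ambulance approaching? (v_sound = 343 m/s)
v_s = v·(1 − f/f_obs) = 72 m/s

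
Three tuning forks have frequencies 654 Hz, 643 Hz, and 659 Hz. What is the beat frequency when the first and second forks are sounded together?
11 Hz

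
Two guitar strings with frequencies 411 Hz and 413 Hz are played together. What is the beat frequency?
2 Hz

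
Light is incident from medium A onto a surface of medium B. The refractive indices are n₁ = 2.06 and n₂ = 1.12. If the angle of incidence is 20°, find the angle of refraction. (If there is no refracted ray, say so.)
sin θ₂ = (n₁/n₂)·sin θ₁ = 0.6291 → θ₂ = 38.98°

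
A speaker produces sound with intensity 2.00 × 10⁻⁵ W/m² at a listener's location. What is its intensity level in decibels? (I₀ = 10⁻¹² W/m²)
β = 10·log₁₀(I/I₀) = 73.01 dB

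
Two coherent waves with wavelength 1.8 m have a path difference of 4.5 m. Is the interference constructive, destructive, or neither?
destructive — path difference = 2.5λ, an odd multiple of λ/2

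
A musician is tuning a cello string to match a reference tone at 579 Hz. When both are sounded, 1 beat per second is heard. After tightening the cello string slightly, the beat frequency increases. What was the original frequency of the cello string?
580 Hz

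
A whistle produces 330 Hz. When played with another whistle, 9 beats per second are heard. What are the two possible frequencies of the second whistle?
f₂ = 330 ± 9 Hz → 339 Hz or 321 Hz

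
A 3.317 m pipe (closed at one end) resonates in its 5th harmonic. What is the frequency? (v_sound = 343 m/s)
fₙ = nv/(4L) = 129.3 Hz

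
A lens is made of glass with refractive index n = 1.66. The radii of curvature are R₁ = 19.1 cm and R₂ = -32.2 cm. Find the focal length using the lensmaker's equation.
1/f = (n − 1)(1/R₁ − 1/R₂) → f = 18.16 cm (converging lens)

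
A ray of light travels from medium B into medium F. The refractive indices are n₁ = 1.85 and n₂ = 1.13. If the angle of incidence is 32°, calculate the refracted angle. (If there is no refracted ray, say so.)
sin θ₂ = (n₁/n₂)·sin θ₁ = 0.8676 → θ₂ = 60.18°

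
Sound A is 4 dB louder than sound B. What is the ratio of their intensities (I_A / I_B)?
I_A/I_B = 10^(Δβ/10) = 2.512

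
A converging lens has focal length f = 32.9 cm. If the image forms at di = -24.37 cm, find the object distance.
1/do = 1/f − 1/di → do = 14 cm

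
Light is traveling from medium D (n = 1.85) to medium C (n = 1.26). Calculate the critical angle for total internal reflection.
θc = arcsin(n₂/n₁) = 42.93°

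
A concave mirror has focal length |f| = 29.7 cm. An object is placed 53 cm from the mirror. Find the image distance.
f = +29.7 cm (concave); 1/di = 1/f − 1/do → di = 67.56 cm (real image, in front of mirror)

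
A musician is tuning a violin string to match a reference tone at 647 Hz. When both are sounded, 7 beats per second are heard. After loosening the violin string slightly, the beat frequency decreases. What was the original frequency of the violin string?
654 Hz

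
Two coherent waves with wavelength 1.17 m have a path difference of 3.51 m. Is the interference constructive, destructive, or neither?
constructive — path difference = 3λ, a whole number of wavelengths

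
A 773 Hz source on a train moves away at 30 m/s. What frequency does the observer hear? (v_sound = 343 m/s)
f_obs = f·v/(v + v_s) = 710.8 Hz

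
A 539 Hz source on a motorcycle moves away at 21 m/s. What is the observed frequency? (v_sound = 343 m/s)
f_obs = f·v/(v + v_s) = 507.9 Hz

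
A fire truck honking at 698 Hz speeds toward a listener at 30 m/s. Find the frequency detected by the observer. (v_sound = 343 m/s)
f_obs = f·v/(v − v_s) = 764.9 Hz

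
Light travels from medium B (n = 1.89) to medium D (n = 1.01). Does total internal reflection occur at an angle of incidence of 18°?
θc = arcsin(n₂/n₁) = 32.3°; 18° < θc, so no — the ray refracts.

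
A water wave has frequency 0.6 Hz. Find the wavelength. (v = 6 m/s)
λ = v/f = 10 m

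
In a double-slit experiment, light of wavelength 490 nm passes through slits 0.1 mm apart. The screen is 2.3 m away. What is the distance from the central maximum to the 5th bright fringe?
y = mλL/d = 56.35 mm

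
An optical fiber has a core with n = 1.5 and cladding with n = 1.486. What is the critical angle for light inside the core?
θc = arcsin(n_cladding/n_core) = 82.17°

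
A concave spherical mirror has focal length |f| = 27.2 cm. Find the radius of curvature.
R = 2|f| = 54.4 cm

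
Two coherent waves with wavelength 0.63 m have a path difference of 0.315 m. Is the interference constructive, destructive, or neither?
destructive — path difference = 0.5λ, an odd multiple of λ/2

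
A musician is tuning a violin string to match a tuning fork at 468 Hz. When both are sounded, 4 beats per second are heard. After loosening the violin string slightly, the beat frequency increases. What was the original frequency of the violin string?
464 Hz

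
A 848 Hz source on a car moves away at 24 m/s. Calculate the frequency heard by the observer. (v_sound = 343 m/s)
f_obs = f·v/(v + v_s) = 792.5 Hz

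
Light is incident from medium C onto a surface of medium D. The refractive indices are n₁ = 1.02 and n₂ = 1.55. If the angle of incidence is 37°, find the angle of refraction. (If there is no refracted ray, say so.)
sin θ₂ = (n₁/n₂)·sin θ₁ = 0.396 → θ₂ = 23.33°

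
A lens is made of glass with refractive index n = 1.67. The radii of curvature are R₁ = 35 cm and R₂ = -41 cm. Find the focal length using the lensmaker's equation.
1/f = (n − 1)(1/R₁ − 1/R₂) → f = 28.18 cm (converging lens)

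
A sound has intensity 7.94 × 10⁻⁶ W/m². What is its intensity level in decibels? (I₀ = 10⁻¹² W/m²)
β = 10·log₁₀(I/I₀) = 69 dB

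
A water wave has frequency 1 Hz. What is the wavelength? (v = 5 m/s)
λ = v/f = 5 m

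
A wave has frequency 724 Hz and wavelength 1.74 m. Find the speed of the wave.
v = fλ = 1260 m/s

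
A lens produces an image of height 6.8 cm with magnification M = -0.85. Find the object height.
ho = |hi|/|M| = 8 cm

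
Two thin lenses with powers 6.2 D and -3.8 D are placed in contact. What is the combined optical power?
P_total = P₁ + P₂ = 2.4 D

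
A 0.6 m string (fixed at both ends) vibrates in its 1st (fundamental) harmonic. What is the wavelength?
λₙ = 2L/n = 1.2 m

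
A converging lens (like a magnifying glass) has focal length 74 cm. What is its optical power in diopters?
P = 1/f = 1.351 D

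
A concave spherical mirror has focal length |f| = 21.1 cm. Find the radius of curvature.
R = 2|f| = 42.2 cm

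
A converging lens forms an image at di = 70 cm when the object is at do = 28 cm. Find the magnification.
M = −di/do = -2.5 (inverted image)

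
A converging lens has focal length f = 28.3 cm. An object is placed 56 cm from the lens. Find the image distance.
1/di = 1/f − 1/do → di = 57.21 cm (real image)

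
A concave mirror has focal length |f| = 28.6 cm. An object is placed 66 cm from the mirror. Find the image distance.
f = +28.6 cm (concave); 1/di = 1/f − 1/do → di = 50.47 cm (real image, in front of mirror)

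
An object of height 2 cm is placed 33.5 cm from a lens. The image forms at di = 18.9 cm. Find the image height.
hi = (-di/do) × ho = -1.128 cm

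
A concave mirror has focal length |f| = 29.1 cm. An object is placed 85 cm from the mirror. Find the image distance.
f = +29.1 cm (concave); 1/di = 1/f − 1/do → di = 44.25 cm (real image, in front of mirror)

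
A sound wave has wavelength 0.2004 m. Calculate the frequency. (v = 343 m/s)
f = v/λ = 1712 Hz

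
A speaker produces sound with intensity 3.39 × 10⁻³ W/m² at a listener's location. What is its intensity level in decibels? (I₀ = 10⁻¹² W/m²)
β = 10·log₁₀(I/I₀) = 95.3 dB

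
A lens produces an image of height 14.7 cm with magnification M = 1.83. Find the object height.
ho = |hi|/|M| = 8.033 cm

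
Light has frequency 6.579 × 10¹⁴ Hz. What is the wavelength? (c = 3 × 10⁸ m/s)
λ = c/f = 456 nm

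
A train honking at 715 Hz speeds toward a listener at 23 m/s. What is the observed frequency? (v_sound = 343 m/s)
f_obs = f·v/(v − v_s) = 766.4 Hz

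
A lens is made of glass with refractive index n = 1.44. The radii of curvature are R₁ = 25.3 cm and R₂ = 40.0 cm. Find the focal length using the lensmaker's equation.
1/f = (n − 1)(1/R₁ − 1/R₂) → f = 156.5 cm (converging lens)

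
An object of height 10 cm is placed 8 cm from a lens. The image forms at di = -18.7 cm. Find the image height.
hi = (-di/do) × ho = 23.38 cm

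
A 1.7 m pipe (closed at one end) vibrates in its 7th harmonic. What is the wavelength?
λₙ = 4L/n = 0.9714 m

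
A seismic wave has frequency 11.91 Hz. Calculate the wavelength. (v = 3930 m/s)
λ = v/f = 330 m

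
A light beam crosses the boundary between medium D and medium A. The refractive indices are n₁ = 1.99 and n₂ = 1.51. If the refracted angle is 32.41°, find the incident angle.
sin θ₁ = (n₂/n₁)·sin θ₂ → θ₁ = 24°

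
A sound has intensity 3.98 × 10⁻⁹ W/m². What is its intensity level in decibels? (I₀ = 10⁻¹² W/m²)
β = 10·log₁₀(I/I₀) = 36 dB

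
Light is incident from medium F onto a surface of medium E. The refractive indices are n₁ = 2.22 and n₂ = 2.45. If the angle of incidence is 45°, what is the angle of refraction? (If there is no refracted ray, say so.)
sin θ₂ = (n₁/n₂)·sin θ₁ = 0.6407 → θ₂ = 39.85°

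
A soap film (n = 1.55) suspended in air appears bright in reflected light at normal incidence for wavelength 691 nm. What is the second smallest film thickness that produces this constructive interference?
2nt = (m − ½)λ with m = 2 → t = (m − ½)λ/(2n) = 334.4 nm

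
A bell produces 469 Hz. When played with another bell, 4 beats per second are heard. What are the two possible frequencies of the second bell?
f₂ = 469 ± 4 Hz → 473 Hz or 465 Hz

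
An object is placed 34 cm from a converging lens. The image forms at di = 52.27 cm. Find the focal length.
1/f = 1/do + 1/di → f = 20.6 cm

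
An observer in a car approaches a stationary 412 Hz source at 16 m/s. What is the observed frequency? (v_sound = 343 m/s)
f_obs = f·(v + v_o)/v = 431.2 Hz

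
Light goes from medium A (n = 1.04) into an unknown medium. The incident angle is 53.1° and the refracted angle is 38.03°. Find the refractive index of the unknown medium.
n₂ = n₁·sin θ₁ / sin θ₂ = 1.35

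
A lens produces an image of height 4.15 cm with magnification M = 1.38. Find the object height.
ho = |hi|/|M| = 3.007 cm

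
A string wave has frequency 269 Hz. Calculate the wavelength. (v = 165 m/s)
λ = v/f = 0.6134 m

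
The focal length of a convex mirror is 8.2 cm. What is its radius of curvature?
R = 2|f| = 16.4 cm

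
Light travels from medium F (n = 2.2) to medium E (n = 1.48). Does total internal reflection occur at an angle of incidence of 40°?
θc = arcsin(n₂/n₁) = 42.28°; 40° < θc, so no — the ray refracts.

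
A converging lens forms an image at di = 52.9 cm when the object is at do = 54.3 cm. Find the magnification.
M = −di/do = -0.9742 (inverted image)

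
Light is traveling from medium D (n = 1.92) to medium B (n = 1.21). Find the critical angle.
θc = arcsin(n₂/n₁) = 39.07°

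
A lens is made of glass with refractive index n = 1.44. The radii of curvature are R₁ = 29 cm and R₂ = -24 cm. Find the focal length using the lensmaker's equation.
1/f = (n − 1)(1/R₁ − 1/R₂) → f = 29.85 cm (converging lens)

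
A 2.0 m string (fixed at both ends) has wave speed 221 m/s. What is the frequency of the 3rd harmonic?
fₙ = nv/(2L) = 165.8 Hz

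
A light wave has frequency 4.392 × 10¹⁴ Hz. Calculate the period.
T = 1/f = 2.277 × 10⁻¹⁵ s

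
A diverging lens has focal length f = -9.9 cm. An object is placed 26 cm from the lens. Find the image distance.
1/di = 1/f − 1/do → di = -7.17 cm (virtual image)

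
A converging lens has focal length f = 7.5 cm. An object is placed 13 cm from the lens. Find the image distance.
1/di = 1/f − 1/do → di = 17.73 cm (real image)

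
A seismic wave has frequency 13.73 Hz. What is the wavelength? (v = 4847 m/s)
λ = v/f = 353 m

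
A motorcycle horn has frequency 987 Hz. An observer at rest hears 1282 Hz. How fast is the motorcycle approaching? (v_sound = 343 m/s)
v_s = v·(1 − f/f_obs) = 78.93 m/s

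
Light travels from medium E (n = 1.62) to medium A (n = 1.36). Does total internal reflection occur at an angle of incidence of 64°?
θc = arcsin(n₂/n₁) = 57.09°; 64° > θc, so yes — total internal reflection.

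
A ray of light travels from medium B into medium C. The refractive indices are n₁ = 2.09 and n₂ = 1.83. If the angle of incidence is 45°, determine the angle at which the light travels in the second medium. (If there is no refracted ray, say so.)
sin θ₂ = (n₁/n₂)·sin θ₁ = 0.8076 → θ₂ = 53.86°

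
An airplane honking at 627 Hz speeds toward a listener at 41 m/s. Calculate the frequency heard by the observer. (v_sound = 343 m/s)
f_obs = f·v/(v − v_s) = 712.1 Hz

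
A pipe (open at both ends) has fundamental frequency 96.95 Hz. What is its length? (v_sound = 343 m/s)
L = v/(2f₁) = 1.769 m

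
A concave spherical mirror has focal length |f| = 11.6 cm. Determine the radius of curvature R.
R = 2|f| = 23.2 cm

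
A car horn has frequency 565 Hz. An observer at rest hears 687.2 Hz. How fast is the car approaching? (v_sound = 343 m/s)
v_s = v·(1 − f/f_obs) = 60.99 m/s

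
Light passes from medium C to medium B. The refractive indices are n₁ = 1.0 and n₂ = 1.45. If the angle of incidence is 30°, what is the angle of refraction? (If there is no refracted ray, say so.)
sin θ₂ = (n₁/n₂)·sin θ₁ = 0.3448 → θ₂ = 20.17°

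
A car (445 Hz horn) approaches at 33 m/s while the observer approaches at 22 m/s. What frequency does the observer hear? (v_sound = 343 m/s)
f_obs = f·(v + v_o)/(v − v_s) = 524 Hz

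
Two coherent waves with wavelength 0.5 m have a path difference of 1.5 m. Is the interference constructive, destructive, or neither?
constructive — path difference = 3λ, a whole number of wavelengths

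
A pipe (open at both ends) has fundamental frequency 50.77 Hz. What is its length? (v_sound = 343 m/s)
L = v/(2f₁) = 3.378 m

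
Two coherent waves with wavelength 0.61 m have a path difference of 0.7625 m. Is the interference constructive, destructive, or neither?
neither (partial) — path difference = 1.25λ, neither a whole number of wavelengths nor an odd multiple of λ/2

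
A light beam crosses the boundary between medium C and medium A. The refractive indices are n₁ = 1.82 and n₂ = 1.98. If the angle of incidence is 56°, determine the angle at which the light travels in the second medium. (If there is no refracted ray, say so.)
sin θ₂ = (n₁/n₂)·sin θ₁ = 0.762 → θ₂ = 49.64°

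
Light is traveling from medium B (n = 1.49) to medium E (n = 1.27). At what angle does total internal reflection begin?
θc = arcsin(n₂/n₁) = 58.47°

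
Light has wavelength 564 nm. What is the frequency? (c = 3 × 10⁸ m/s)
f = c/λ = 5.319 × 10¹⁴ Hz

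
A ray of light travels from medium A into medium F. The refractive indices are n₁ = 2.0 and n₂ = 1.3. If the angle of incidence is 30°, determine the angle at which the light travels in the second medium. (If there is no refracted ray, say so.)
sin θ₂ = (n₁/n₂)·sin θ₁ = 0.7692 → θ₂ = 50.28°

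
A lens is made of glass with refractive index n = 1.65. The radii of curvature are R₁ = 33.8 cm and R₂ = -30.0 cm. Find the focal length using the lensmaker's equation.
1/f = (n − 1)(1/R₁ − 1/R₂) → f = 24.45 cm (converging lens)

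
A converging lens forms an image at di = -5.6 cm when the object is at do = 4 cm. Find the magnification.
M = −di/do = 1.4 (upright image)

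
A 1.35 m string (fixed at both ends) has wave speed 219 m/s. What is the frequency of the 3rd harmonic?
fₙ = nv/(2L) = 243.3 Hz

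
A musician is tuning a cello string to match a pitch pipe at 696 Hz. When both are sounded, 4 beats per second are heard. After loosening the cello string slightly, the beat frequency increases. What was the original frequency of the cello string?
692 Hz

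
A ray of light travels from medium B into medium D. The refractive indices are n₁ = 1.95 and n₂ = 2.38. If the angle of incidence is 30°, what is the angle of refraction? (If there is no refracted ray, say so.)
sin θ₂ = (n₁/n₂)·sin θ₁ = 0.4097 → θ₂ = 24.18°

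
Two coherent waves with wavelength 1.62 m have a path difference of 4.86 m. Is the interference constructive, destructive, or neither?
constructive — path difference = 3λ, a whole number of wavelengths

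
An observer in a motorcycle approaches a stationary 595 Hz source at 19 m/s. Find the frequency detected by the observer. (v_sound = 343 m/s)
f_obs = f·(v + v_o)/v = 628 Hz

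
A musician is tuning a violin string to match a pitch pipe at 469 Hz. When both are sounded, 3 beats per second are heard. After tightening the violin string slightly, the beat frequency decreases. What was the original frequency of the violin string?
466 Hz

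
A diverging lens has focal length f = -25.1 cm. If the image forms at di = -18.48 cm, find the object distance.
1/do = 1/f − 1/di → do = 70.07 cm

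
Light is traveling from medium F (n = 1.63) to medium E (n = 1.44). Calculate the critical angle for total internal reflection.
θc = arcsin(n₂/n₁) = 62.06°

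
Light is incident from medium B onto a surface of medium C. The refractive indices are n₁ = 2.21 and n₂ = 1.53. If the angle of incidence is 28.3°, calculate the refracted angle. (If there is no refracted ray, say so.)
sin θ₂ = (n₁/n₂)·sin θ₁ = 0.6848 → θ₂ = 43.22°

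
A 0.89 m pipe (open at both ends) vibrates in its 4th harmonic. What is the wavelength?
λₙ = 2L/n = 0.445 m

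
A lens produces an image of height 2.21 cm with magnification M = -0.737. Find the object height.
ho = |hi|/|M| = 2.999 cm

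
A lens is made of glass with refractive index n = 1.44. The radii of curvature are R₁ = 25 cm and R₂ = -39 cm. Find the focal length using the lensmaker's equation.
1/f = (n − 1)(1/R₁ − 1/R₂) → f = 34.62 cm (converging lens)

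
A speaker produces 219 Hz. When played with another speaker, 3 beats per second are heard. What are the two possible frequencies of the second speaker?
f₂ = 219 ± 3 Hz → 222 Hz or 216 Hz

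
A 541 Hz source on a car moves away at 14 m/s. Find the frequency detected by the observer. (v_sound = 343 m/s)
f_obs = f·v/(v + v_s) = 519.8 Hz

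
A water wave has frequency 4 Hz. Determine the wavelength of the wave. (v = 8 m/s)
λ = v/f = 2 m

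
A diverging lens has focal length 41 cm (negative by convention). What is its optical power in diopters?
P = 1/f = -2.439 D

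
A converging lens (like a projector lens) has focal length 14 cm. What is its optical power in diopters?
P = 1/f = 7.143 D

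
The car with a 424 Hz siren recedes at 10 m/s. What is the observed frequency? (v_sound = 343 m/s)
f_obs = f·v/(v + v_s) = 412 Hz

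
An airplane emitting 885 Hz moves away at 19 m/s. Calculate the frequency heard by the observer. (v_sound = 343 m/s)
f_obs = f·v/(v + v_s) = 838.5 Hz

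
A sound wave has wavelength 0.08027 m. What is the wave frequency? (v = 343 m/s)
f = v/λ = 4273 Hz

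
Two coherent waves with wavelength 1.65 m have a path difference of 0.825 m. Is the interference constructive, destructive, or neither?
destructive — path difference = 0.5λ, an odd multiple of λ/2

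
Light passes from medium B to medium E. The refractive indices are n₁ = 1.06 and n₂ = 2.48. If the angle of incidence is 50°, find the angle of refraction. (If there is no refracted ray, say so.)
sin θ₂ = (n₁/n₂)·sin θ₁ = 0.3274 → θ₂ = 19.11°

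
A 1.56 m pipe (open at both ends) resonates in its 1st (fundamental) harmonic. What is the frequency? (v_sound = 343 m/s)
fₙ = nv/(2L) = 109.9 Hz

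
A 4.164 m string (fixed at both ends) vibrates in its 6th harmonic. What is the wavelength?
λₙ = 2L/n = 1.388 m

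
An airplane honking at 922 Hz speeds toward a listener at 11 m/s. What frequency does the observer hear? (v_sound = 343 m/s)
f_obs = f·v/(v − v_s) = 952.5 Hz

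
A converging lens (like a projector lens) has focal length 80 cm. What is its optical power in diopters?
P = 1/f = 1.25 D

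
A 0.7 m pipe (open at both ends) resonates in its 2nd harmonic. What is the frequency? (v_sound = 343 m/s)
fₙ = nv/(2L) = 490 Hz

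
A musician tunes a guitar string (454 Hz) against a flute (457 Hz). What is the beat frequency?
3 Hz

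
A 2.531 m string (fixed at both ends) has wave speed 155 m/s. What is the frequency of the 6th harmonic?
fₙ = nv/(2L) = 183.7 Hz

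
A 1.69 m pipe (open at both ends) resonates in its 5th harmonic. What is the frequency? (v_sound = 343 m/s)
fₙ = nv/(2L) = 507.4 Hz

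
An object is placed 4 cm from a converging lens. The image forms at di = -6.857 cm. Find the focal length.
1/f = 1/do + 1/di → f = 9.6 cm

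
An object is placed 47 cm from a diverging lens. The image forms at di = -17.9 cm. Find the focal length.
1/f = 1/do + 1/di → f = -28.91 cm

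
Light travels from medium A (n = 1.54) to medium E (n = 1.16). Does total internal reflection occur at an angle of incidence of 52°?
θc = arcsin(n₂/n₁) = 48.87°; 52° > θc, so yes — total internal reflection.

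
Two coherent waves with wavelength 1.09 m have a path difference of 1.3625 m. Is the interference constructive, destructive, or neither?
neither (partial) — path difference = 1.25λ, neither a whole number of wavelengths nor an odd multiple of λ/2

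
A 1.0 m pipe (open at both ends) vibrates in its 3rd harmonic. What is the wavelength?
λₙ = 2L/n = 0.6667 m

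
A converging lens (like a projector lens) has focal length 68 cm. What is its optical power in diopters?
P = 1/f = 1.471 D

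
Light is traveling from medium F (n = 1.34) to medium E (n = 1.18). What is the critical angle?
θc = arcsin(n₂/n₁) = 61.71°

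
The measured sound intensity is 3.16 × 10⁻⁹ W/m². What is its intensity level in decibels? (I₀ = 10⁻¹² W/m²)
β = 10·log₁₀(I/I₀) = 35 dB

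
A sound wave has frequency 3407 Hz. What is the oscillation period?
T = 1/f = 2.935 × 10⁻⁴ s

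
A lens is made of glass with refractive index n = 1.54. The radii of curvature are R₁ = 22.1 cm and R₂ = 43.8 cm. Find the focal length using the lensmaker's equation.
1/f = (n − 1)(1/R₁ − 1/R₂) → f = 82.61 cm (converging lens)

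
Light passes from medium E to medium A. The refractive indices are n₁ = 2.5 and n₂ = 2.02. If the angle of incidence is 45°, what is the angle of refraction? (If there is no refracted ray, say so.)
sin θ₂ = (n₁/n₂)·sin θ₁ = 0.8751 → θ₂ = 61.06°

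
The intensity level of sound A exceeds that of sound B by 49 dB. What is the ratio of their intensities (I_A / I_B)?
I_A/I_B = 10^(Δβ/10) = 79430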